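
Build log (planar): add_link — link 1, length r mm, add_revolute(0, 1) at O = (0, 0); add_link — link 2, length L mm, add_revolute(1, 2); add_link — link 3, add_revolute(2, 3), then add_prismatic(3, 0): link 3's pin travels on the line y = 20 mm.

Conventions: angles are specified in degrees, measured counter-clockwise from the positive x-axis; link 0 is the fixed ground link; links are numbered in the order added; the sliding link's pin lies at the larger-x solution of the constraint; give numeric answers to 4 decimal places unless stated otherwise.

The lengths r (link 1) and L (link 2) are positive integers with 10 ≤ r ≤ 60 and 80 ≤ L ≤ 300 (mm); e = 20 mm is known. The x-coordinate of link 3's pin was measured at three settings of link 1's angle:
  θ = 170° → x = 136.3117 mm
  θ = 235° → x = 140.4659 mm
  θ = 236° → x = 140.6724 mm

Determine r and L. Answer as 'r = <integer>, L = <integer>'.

constraint per measurement: (x − r cos θ)² + (r sin θ − e)² = L²
subtracting the θ₁ and θ₂ equations cancels the r² and L² terms:
r = (x₁² − x₂²) / (2[(x₁cos θ₁ + e sin θ₁) − (x₂cos θ₂ + e sin θ₂)]) = 17.0002 → r = 17
L² = (x₁ − r cos θ₁)² + (r sin θ₁ − e)² = 23715.9866 → L = 154.0000 → L = 154
check at θ₃=236°: x = 140.6724 (printed 140.6724) ✓

r = 17, L = 154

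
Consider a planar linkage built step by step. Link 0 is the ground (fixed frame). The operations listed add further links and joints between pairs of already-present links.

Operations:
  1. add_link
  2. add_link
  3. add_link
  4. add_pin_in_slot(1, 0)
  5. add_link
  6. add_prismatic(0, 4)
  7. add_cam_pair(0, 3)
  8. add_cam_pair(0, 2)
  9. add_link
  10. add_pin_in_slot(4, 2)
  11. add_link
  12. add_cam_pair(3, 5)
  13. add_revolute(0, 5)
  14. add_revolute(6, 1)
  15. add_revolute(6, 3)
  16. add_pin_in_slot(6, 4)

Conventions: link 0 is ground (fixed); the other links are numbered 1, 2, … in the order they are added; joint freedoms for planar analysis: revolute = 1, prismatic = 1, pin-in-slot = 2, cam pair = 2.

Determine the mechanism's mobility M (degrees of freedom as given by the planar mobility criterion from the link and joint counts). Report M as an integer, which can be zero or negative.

link 0 = ground. State L|J1|J2 = 1|0|0
+link1  2|0|0
+link2  3|0|0
+link3  4|0|0
PS(1,0) f=2→J2  4|0|1
+link4  5|0|1
P(0,4) f=1→J1  5|1|1
C(0,3) f=2→J2  5|1|2
C(0,2) f=2→J2  5|1|3
+link5  6|1|3
PS(4,2) f=2→J2  6|1|4
+link6  7|1|4
C(3,5) f=2→J2  7|1|5
R(0,5) f=1→J1  7|2|5
R(6,1) f=1→J1  7|3|5
R(6,3) f=1→J1  7|4|5
PS(6,4) f=2→J2  7|4|6
M = 3(7−1)−2·4−6 = 18−8−6 = 4

M = 4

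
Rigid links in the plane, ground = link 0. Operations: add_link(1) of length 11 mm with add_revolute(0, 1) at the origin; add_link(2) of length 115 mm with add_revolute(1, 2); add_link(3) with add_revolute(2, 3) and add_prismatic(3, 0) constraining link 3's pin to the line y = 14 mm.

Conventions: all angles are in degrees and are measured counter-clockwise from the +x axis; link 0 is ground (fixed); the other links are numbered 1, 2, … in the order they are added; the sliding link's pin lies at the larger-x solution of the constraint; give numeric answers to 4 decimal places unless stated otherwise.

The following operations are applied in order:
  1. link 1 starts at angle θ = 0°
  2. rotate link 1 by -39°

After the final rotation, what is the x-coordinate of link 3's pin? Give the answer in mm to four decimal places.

geometry: r = 11 mm, L = 115 mm, e = 14 mm; θ starts at 0°
rotate link 1 by -39°: θ ← 0° -39° = -39°
crank pin P = (r cos θ, r sin θ) = (8.548606, -6.922524)
h = r sin θ − e = -6.922524 − 14 = -20.922524
x = r cos θ + √(L² − h²) = 8.548606 + 113.080714 = 121.629320

121.6293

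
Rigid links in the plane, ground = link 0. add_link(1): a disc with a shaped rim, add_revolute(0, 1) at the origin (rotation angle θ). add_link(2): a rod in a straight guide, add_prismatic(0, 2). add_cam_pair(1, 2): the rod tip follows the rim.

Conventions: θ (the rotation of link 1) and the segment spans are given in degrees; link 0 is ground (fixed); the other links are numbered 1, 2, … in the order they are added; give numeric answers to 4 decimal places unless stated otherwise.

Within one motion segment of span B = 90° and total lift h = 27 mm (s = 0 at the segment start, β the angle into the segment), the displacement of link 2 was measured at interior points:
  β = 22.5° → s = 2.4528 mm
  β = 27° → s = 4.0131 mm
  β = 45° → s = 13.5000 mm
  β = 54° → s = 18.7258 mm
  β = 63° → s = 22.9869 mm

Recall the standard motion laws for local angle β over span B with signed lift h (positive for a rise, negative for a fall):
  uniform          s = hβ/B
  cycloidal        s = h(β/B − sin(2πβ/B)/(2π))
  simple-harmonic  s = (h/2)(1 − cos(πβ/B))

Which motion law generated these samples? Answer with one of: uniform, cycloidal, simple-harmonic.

candidates at β/B = r: uniform s = h·r (linear in β); cycloidal s = h·(r − sin(2πr)/(2π)); simple-harmonic s = (h/2)(1 − cos(πr))
β=22.5°: printed 2.4528 | uniform 6.7500, cycloidal 2.4528, simple-harmonic 3.9541
β=27°: printed 4.0131 | uniform 8.1000, cycloidal 4.0131, simple-harmonic 5.5649
β=45°: printed 13.5000 | uniform 13.5000, cycloidal 13.5000, simple-harmonic 13.5000
β=54°: printed 18.7258 | uniform 16.2000, cycloidal 18.7258, simple-harmonic 17.6717
β=63°: printed 22.9869 | uniform 18.9000, cycloidal 22.9869, simple-harmonic 21.4351
only one law matches every sample → cycloidal

cycloidal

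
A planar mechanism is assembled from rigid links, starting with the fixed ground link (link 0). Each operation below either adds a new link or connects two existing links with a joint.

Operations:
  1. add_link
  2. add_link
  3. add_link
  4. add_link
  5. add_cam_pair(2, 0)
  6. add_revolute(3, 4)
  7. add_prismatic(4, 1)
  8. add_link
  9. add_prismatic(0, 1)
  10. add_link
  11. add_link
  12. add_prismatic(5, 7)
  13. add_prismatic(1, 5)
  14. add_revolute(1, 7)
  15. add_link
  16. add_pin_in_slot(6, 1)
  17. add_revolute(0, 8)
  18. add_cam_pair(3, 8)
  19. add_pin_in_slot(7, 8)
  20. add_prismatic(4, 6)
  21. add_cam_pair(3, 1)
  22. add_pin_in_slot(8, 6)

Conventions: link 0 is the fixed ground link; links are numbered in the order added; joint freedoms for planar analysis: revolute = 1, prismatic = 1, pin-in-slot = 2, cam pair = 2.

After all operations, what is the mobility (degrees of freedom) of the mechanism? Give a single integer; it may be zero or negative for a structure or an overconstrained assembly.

L=1 J1=0 J2=0
add link → L=2 J1=0 J2=0
add link → L=3 J1=0 J2=0
add link → L=4 J1=0 J2=0
add link → L=5 J1=0 J2=0
C@2,0 dof=2 J2 → L=5 J1=0 J2=1
R@3,4 dof=1 J1 → L=5 J1=1 J2=1
P@4,1 dof=1 J1 → L=5 J1=2 J2=1
add link → L=6 J1=2 J2=1
P@0,1 dof=1 J1 → L=6 J1=3 J2=1
add link → L=7 J1=3 J2=1
add link → L=8 J1=3 J2=1
P@5,7 dof=1 J1 → L=8 J1=4 J2=1
P@1,5 dof=1 J1 → L=8 J1=5 J2=1
R@1,7 dof=1 J1 → L=8 J1=6 J2=1
add link → L=9 J1=6 J2=1
PS@6,1 dof=2 J2 → L=9 J1=6 J2=2
R@0,8 dof=1 J1 → L=9 J1=7 J2=2
C@3,8 dof=2 J2 → L=9 J1=7 J2=3
PS@7,8 dof=2 J2 → L=9 J1=7 J2=4
P@4,6 dof=1 J1 → L=9 J1=8 J2=4
C@3,1 dof=2 J2 → L=9 J1=8 J2=5
PS@8,6 dof=2 J2 → L=9 J1=8 J2=6
M=3(L−1)−2J1−J2=3·8−2·8−6=2

M = 2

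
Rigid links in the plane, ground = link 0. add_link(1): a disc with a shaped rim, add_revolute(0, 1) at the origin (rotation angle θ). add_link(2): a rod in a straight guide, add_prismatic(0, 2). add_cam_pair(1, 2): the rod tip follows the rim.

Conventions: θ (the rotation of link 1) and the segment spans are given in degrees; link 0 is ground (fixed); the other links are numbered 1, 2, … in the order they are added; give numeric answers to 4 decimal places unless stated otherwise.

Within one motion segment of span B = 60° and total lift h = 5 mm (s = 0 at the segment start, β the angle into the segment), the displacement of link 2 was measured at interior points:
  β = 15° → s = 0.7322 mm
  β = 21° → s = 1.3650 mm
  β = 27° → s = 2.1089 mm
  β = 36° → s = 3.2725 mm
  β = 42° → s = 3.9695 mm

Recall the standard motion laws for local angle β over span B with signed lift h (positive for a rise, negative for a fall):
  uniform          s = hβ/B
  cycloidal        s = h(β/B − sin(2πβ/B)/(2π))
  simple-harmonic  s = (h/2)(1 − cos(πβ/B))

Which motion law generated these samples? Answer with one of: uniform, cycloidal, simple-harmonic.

candidates at β/B = r: uniform s = h·r (linear in β); cycloidal s = h·(r − sin(2πr)/(2π)); simple-harmonic s = (h/2)(1 − cos(πr))
β=15°: printed 0.7322 | uniform 1.2500, cycloidal 0.4542, simple-harmonic 0.7322
β=21°: printed 1.3650 | uniform 1.7500, cycloidal 1.1062, simple-harmonic 1.3650
β=27°: printed 2.1089 | uniform 2.2500, cycloidal 2.0041, simple-harmonic 2.1089
β=36°: printed 3.2725 | uniform 3.0000, cycloidal 3.4677, simple-harmonic 3.2725
β=42°: printed 3.9695 | uniform 3.5000, cycloidal 4.2568, simple-harmonic 3.9695
only one law matches every sample → simple-harmonic

simple-harmonic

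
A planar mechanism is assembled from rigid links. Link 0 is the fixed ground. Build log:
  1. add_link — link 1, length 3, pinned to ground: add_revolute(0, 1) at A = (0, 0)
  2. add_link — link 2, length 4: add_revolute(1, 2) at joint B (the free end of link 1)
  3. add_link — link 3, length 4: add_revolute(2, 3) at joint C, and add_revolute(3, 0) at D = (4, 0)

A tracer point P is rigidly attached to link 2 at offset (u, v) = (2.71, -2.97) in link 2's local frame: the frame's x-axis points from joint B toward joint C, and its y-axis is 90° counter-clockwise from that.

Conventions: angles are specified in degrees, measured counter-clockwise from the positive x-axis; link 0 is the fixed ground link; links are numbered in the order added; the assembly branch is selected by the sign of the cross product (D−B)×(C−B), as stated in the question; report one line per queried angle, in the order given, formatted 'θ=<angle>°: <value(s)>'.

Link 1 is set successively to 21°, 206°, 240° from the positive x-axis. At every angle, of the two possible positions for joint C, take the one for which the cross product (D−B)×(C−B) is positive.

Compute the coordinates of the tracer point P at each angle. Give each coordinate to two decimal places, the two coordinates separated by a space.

A=(0,0), D=(4.00,0)
θ=21°: B = A + 3.00·(cos21°, sin21°) = (2.8007, 1.0751)
θ=21°: |BD| = 1.6106
θ=21°: circle(B,4.00) ∩ circle(D,4.00): a=0.8053, h=3.9181
θ=21°:   candidates: C₊=(6.0158,3.4550) cross=6.311; C₋=(0.7850,-2.3799) cross=-6.311
θ=21°:   branch + wants cross > 0 → take C=(6.0158,3.4550) (cross=6.311)
θ=21°: ex = (C−B)/|BC| = (0.8038,0.5950); ey = (-0.5950,0.8038)
θ=21°: P = B + 2.71·ex + -2.97·ey = (6.7460,0.3003)
θ=206°: B = A + 3.00·(cos206°, sin206°) = (-2.6964, -1.3151)
θ=206°: |BD| = 6.8243
θ=206°: circle(B,4.00) ∩ circle(D,4.00): a=3.4121, h=2.0874
θ=206°:   candidates: C₊=(0.2495,1.3907) cross=14.245; C₋=(1.0541,-2.7058) cross=-14.245
θ=206°:   branch + wants cross > 0 → take C=(0.2495,1.3907) (cross=14.245)
θ=206°: ex = (C−B)/|BC| = (0.7365,0.6765); ey = (-0.6765,0.7365)
θ=206°: P = B + 2.71·ex + -2.97·ey = (1.3086,-1.6693)
θ=240°: B = A + 3.00·(cos240°, sin240°) = (-1.5000, -2.5981)
θ=240°: |BD| = 6.0828
θ=240°: circle(B,4.00) ∩ circle(D,4.00): a=3.0414, h=2.5981
θ=240°:   candidates: C₊=(0.1403,1.0501) cross=15.803; C₋=(2.3597,-3.6482) cross=-15.803
θ=240°:   branch + wants cross > 0 → take C=(0.1403,1.0501) (cross=15.803)
θ=240°: ex = (C−B)/|BC| = (0.4101,0.9121); ey = (-0.9121,0.4101)
θ=240°: P = B + 2.71·ex + -2.97·ey = (2.3201,-1.3443)

θ=21°: 6.75 0.30
θ=206°: 1.31 -1.67
θ=240°: 2.32 -1.34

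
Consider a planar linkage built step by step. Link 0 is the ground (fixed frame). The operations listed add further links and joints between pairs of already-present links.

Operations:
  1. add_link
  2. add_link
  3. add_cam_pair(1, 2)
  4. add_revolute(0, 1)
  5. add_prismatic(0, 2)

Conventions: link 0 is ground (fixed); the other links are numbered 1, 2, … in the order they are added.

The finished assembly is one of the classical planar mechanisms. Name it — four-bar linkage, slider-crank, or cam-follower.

links: 3 (incl. ground); joints: 1 revolute, 1 prismatic, 1 higher (cam) pair, forming one closed loop
3 links, revolute + prismatic + higher pair in one loop → cam-follower

cam-follower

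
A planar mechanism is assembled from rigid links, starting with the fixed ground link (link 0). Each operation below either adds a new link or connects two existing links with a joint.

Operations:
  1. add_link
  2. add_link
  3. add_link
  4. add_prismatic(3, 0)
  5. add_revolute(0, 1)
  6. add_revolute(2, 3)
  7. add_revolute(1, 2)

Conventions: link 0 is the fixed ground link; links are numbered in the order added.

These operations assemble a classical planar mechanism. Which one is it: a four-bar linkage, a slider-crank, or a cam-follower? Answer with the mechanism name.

links: 4 (incl. ground); joints: 3 revolute, 1 prismatic, 0 higher (cam) pair, forming one closed loop
4 links, 3 revolutes + 1 prismatic in one loop → slider-crank

slider-crank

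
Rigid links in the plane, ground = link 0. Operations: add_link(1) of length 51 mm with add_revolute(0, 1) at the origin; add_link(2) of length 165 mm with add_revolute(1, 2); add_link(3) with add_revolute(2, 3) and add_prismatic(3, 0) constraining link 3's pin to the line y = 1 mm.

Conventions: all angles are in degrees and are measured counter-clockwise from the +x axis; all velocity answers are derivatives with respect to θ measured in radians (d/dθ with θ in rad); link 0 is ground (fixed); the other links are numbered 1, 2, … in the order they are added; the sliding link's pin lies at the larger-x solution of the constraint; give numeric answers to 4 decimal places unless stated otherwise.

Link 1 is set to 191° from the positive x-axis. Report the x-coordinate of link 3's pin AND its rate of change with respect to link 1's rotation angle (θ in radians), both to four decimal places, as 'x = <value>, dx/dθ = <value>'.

geometry: r = 51 mm, L = 165 mm, e = 1 mm
crank pin P = (r cos θ, r sin θ) = (-50.062986, -9.731259)
h = r sin θ − e = -9.731259 − 1 = -10.731259
x = r cos θ + √(L² − h²) = -50.062986 + 164.650661 = 114.587674
dx/dθ = −r sin θ − h·r cos θ/√(L² − h²) (θ in radians; h = -10.731259) = 6.468357

x = 114.5877, dx/dθ = 6.4684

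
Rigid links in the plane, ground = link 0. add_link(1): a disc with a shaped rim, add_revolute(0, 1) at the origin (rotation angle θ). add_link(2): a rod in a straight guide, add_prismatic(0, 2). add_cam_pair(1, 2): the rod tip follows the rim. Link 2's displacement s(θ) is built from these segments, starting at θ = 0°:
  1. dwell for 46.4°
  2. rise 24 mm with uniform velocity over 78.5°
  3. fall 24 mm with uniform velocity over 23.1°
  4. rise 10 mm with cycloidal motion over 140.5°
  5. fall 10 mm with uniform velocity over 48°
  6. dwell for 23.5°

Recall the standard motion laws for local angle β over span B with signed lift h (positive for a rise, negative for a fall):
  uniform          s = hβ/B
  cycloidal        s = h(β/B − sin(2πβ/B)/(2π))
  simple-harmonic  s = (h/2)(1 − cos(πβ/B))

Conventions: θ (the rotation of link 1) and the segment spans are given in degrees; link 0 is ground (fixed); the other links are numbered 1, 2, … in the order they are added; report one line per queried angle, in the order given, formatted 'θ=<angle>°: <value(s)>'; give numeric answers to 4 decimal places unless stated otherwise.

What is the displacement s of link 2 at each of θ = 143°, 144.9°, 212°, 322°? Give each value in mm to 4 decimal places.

segment 1 (0° to 46.4°, dwell): s unchanged at 0.0000
segment 2 (46.4° to 124.9°, uniform, h = 24) is passed completely: s = 0.0000 + (24) = 24.0000
θ = 143° falls in segment 3 (124.9° to 148°, uniform, h = -24): β = 143 − 124.9 = 18.1°, B = 23.1°; Δs = -24·18.1/23.1 = -18.8052; s = 24.0000 − 18.8052 = 5.1948
θ = 144.9° falls in segment 3 (124.9° to 148°, uniform, h = -24): β = 144.9 − 124.9 = 20°, B = 23.1°; Δs = -24·20/23.1 = -20.7792; s = 24.0000 − 20.7792 = 3.2208
segment 3 (124.9° to 148°, uniform, h = -24) is passed completely: s = 24.0000 + (-24) = 0.0000
θ = 212° falls in segment 4 (148° to 288.5°, cycloidal, h = 10): β = 212 − 148 = 64°, B = 140.5°; Δs = 10·(0.4555 − sin(2π·0.4555)/(2π)) = 4.1161; s = 0.0000 + 4.1161 = 4.1161
segment 4 (148° to 288.5°, cycloidal, h = 10) is passed completely: s = 0.0000 + (10) = 10.0000
θ = 322° falls in segment 5 (288.5° to 336.5°, uniform, h = -10): β = 322 − 288.5 = 33.5°, B = 48°; Δs = -10·33.5/48 = -6.9792; s = 10.0000 − 6.9792 = 3.0208

θ=143°: 5.1948
θ=144.9°: 3.2208
θ=212°: 4.1161
θ=322°: 3.0208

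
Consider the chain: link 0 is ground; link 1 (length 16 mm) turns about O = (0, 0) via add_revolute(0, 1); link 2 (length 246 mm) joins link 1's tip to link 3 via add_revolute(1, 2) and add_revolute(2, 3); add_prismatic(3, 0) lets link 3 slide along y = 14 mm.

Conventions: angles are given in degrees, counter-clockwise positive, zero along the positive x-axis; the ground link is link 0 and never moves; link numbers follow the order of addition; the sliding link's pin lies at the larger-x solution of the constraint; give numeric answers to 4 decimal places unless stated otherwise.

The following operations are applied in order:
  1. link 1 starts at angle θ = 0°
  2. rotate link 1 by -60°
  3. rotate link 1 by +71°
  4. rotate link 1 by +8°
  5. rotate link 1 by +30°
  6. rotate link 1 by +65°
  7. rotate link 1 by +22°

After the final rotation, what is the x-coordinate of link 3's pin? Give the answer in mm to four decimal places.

geometry: r = 16 mm, L = 246 mm, e = 14 mm; θ starts at 0°
rotate link 1 by -60°: θ ← 0° -60° = -60°
rotate link 1 by +71°: θ ← -60° +71° = 11°
rotate link 1 by +8°: θ ← 11° +8° = 19°
rotate link 1 by +30°: θ ← 19° +30° = 49°
rotate link 1 by +65°: θ ← 49° +65° = 114°
rotate link 1 by +22°: θ ← 114° +22° = 136°
crank pin P = (r cos θ, r sin θ) = (-11.509437, 11.114534)
h = r sin θ − e = 11.114534 − 14 = -2.885466
x = r cos θ + √(L² − h²) = -11.509437 + 245.983077 = 234.473640

234.4736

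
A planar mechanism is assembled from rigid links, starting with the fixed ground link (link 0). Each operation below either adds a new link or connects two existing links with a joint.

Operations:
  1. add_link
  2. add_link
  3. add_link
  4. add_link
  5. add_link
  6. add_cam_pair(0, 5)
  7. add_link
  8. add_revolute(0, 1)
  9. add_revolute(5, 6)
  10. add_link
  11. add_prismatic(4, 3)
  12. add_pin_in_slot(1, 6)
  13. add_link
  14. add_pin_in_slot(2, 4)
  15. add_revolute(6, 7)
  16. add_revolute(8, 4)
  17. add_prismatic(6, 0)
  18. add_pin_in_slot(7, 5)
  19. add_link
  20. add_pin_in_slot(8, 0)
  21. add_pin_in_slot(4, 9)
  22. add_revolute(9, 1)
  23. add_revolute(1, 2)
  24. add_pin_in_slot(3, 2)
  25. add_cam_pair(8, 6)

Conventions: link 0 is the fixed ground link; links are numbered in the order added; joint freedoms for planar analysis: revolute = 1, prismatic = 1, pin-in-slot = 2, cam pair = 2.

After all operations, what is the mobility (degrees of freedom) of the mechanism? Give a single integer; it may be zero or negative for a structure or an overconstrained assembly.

(L,J1,J2)=(1,0,0); link0 fixed
link1: (2,0,0)
link2: (3,0,0)
link3: (4,0,0)
link4: (5,0,0)
link5: (6,0,0)
C 0-5 [J2]: (6,0,1)
link6: (7,0,1)
R 0-1 [J1]: (7,1,1)
R 5-6 [J1]: (7,2,1)
link7: (8,2,1)
P 4-3 [J1]: (8,3,1)
PS 1-6 [J2]: (8,3,2)
link8: (9,3,2)
PS 2-4 [J2]: (9,3,3)
R 6-7 [J1]: (9,4,3)
R 8-4 [J1]: (9,5,3)
P 6-0 [J1]: (9,6,3)
PS 7-5 [J2]: (9,6,4)
link9: (10,6,4)
PS 8-0 [J2]: (10,6,5)
PS 4-9 [J2]: (10,6,6)
R 9-1 [J1]: (10,7,6)
R 1-2 [J1]: (10,8,6)
PS 3-2 [J2]: (10,8,7)
C 8-6 [J2]: (10,8,8)
Grübler: 3·9 − 2·8 − 8 = 3

M = 3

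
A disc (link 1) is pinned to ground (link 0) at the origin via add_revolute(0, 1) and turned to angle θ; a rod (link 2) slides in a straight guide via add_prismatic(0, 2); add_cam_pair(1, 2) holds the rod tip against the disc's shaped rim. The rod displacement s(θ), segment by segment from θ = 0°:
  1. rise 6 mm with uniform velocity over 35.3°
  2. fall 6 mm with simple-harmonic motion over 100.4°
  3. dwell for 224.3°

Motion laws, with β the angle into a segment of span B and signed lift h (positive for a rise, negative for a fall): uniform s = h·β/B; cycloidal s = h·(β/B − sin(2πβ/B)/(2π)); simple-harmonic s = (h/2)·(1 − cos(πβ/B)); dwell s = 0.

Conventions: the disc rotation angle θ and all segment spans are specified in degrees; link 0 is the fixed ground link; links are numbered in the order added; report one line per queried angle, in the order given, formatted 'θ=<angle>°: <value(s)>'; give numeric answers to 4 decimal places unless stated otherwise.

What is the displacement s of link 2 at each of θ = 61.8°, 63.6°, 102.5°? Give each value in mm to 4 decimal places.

segment 1 (0° to 35.3°, uniform, h = 6) is passed completely: s = 0.0000 + (6) = 6.0000
θ = 61.8° falls in segment 2 (35.3° to 135.7°, simple-harmonic, h = -6): β = 61.8 − 35.3 = 26.5°, B = 100.4°; Δs = -6/2·(1 − cos(π·0.2639)) = -0.9736; s = 6.0000 − 0.9736 = 5.0264
θ = 63.6° falls in segment 2 (35.3° to 135.7°, simple-harmonic, h = -6): β = 63.6 − 35.3 = 28.3°, B = 100.4°; Δs = -6/2·(1 − cos(π·0.2819)) = -1.1014; s = 6.0000 − 1.1014 = 4.8986
θ = 102.5° falls in segment 2 (35.3° to 135.7°, simple-harmonic, h = -6): β = 102.5 − 35.3 = 67.2°, B = 100.4°; Δs = -6/2·(1 − cos(π·0.6693)) = -4.5216; s = 6.0000 − 4.5216 = 1.4784

θ=61.8°: 5.0264
θ=63.6°: 4.8986
θ=102.5°: 1.4784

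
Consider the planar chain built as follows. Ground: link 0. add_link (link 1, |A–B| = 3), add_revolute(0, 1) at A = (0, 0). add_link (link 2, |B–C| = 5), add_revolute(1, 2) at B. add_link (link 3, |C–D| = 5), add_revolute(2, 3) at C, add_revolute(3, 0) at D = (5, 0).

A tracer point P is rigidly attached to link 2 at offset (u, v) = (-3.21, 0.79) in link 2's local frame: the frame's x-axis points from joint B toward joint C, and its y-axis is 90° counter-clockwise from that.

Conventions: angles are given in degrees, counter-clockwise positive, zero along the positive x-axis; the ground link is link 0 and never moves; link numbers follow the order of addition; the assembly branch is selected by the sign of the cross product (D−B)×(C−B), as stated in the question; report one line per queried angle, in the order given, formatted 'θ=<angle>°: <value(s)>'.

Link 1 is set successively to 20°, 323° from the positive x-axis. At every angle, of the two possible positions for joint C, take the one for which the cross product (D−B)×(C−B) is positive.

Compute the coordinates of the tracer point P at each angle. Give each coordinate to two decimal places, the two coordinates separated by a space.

A=(0,0), D=(5.00,0)
θ=20°: B = A + 3.00·(cos20°, sin20°) = (2.8191, 1.0261)
θ=20°: |BD| = 2.4102
θ=20°: circle(B,5.00) ∩ circle(D,5.00): a=1.2051, h=4.8526
θ=20°:   candidates: C₊=(5.9753,4.9039) cross=11.696; C₋=(1.8437,-3.8779) cross=-11.696
θ=20°:   branch + wants cross > 0 → take C=(5.9753,4.9039) (cross=11.696)
θ=20°: ex = (C−B)/|BC| = (0.6313,0.7756); ey = (-0.7756,0.6313)
θ=20°: P = B + -3.21·ex + 0.79·ey = (0.1801,-0.9649)
θ=323°: B = A + 3.00·(cos323°, sin323°) = (2.3959, -1.8054)
θ=323°: |BD| = 3.1687
θ=323°: circle(B,5.00) ∩ circle(D,5.00): a=1.5844, h=4.7423
θ=323°:   candidates: C₊=(0.9959,2.9946) cross=15.027; C₋=(6.4000,-4.8000) cross=-15.027
θ=323°:   branch + wants cross > 0 → take C=(0.9959,2.9946) (cross=15.027)
θ=323°: ex = (C−B)/|BC| = (-0.2800,0.9600); ey = (-0.9600,-0.2800)
θ=323°: P = B + -3.21·ex + 0.79·ey = (2.5363,-5.1082)

θ=20°: 0.18 -0.96
θ=323°: 2.54 -5.11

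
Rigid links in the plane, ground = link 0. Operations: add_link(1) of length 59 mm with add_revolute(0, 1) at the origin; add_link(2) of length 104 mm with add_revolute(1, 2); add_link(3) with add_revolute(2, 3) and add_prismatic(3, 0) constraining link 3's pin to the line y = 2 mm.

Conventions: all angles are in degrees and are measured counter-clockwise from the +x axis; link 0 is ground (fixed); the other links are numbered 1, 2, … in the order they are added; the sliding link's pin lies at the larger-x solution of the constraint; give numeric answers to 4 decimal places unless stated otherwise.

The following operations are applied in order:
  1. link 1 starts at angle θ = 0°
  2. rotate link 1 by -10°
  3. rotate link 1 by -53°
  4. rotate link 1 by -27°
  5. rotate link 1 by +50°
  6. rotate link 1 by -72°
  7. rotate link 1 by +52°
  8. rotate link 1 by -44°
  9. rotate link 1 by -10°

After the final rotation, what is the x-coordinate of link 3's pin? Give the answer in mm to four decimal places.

geometry: r = 59 mm, L = 104 mm, e = 2 mm; θ starts at 0°
rotate link 1 by -10°: θ ← 0° -10° = -10°
rotate link 1 by -53°: θ ← -10° -53° = -63°
rotate link 1 by -27°: θ ← -63° -27° = -90°
rotate link 1 by +50°: θ ← -90° +50° = -40°
rotate link 1 by -72°: θ ← -40° -72° = -112°
rotate link 1 by +52°: θ ← -112° +52° = -60°
rotate link 1 by -44°: θ ← -60° -44° = -104°
rotate link 1 by -10°: θ ← -104° -10° = -114°
crank pin P = (r cos θ, r sin θ) = (-23.997462, -53.899182)
h = r sin θ − e = -53.899182 − 2 = -55.899182
x = r cos θ + √(L² − h²) = -23.997462 + 87.699951 = 63.702489

63.7025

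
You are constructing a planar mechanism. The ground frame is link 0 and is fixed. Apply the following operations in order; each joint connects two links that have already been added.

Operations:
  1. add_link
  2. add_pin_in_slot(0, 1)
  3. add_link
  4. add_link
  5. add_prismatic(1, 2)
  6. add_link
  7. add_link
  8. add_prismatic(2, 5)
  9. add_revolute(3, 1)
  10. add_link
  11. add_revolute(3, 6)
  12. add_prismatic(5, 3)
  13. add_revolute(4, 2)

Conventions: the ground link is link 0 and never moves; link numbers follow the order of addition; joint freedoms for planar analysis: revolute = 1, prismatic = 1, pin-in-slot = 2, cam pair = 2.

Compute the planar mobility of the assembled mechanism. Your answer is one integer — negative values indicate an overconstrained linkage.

ground; <1,0,0>
#1 <2,0,0>
PS:0↔1 J2 <2,0,1>
#2 <3,0,1>
#3 <4,0,1>
P:1↔2 J1 <4,1,1>
#4 <5,1,1>
#5 <6,1,1>
P:2↔5 J1 <6,2,1>
R:3↔1 J1 <6,3,1>
#6 <7,3,1>
R:3↔6 J1 <7,4,1>
P:5↔3 J1 <7,5,1>
R:4↔2 J1 <7,6,1>
3×6 − 2×6 − 1×1 = 5

M = 5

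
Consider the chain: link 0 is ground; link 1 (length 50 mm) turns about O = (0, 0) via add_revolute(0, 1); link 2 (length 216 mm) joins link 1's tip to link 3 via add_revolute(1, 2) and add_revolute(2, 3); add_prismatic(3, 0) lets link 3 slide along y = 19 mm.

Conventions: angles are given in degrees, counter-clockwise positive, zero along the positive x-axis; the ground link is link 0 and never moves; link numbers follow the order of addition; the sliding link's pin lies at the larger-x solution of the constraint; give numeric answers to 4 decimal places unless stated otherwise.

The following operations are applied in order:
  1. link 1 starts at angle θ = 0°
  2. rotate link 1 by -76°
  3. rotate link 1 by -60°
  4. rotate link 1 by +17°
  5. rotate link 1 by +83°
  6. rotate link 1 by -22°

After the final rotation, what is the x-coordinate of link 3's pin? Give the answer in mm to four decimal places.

geometry: r = 50 mm, L = 216 mm, e = 19 mm; θ starts at 0°
rotate link 1 by -76°: θ ← 0° -76° = -76°
rotate link 1 by -60°: θ ← -76° -60° = -136°
rotate link 1 by +17°: θ ← -136° +17° = -119°
rotate link 1 by +83°: θ ← -119° +83° = -36°
rotate link 1 by -22°: θ ← -36° -22° = -58°
crank pin P = (r cos θ, r sin θ) = (26.495963, -42.402405)
h = r sin θ − e = -42.402405 − 19 = -61.402405
x = r cos θ + √(L² − h²) = 26.495963 + 207.088736 = 233.584699

233.5847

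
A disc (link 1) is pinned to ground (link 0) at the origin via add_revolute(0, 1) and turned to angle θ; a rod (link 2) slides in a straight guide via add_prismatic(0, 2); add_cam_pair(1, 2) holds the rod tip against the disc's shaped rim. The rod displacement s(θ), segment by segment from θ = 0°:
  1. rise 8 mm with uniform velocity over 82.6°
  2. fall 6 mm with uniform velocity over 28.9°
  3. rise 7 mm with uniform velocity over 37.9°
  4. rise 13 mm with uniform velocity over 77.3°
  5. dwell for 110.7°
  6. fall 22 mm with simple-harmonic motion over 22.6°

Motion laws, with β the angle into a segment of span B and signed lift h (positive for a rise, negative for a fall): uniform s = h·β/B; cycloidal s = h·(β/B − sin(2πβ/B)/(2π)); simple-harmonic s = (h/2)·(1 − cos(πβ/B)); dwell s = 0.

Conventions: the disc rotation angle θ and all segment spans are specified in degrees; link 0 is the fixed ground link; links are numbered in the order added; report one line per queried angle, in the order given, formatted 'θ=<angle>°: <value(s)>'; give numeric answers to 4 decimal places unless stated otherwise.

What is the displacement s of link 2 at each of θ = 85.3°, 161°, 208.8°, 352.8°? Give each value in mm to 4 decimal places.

segment 1 (0° to 82.6°, uniform, h = 8) is passed completely: s = 0.0000 + (8) = 8.0000
θ = 85.3° falls in segment 2 (82.6° to 111.5°, uniform, h = -6): β = 85.3 − 82.6 = 2.7°, B = 28.9°; Δs = -6·2.7/28.9 = -0.5606; s = 8.0000 − 0.5606 = 7.4394
segment 2 (82.6° to 111.5°, uniform, h = -6) is passed completely: s = 8.0000 + (-6) = 2.0000
segment 3 (111.5° to 149.4°, uniform, h = 7) is passed completely: s = 2.0000 + (7) = 9.0000
θ = 161° falls in segment 4 (149.4° to 226.7°, uniform, h = 13): β = 161 − 149.4 = 11.6°, B = 77.3°; Δs = 13·11.6/77.3 = 1.9508; s = 9.0000 + 1.9508 = 10.9508
θ = 208.8° falls in segment 4 (149.4° to 226.7°, uniform, h = 13): β = 208.8 − 149.4 = 59.4°, B = 77.3°; Δs = 13·59.4/77.3 = 9.9897; s = 9.0000 + 9.9897 = 18.9897
segment 4 (149.4° to 226.7°, uniform, h = 13) is passed completely: s = 9.0000 + (13) = 22.0000
segment 5 (226.7° to 337.4°, dwell): s unchanged at 22.0000
θ = 352.8° falls in segment 6 (337.4° to 360°, simple-harmonic, h = -22): β = 352.8 − 337.4 = 15.4°, B = 22.6°; Δs = -22/2·(1 − cos(π·0.6814)) = -16.9354; s = 22.0000 − 16.9354 = 5.0646

θ=85.3°: 7.4394
θ=161°: 10.9508
θ=208.8°: 18.9897
θ=352.8°: 5.0646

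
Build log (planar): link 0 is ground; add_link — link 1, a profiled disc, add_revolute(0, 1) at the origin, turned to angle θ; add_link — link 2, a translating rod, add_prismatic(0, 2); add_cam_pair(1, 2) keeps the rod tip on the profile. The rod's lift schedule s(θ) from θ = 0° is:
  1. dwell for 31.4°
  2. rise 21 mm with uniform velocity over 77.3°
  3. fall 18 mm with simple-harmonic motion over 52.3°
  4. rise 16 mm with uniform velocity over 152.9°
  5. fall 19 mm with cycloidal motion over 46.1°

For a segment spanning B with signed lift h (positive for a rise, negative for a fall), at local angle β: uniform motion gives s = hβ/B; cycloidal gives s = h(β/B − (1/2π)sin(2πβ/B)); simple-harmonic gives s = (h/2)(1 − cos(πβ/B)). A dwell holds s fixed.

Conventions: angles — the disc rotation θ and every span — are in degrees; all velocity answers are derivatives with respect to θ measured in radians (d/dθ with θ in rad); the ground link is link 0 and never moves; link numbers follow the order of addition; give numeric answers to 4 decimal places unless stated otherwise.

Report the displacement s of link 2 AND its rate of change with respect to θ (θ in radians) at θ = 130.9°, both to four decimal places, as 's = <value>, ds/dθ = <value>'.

seg 1 [0°–31.4°] dwell: s stays 0.0000
seg 2 [31.4°–108.7°] uniform, h=21: full span → s += 21 → s = 21.0000
seg 3 [108.7°–161°] simple-harmonic, h=-18: θ=130.9° here. β=22.2, B=52.3. -18/2·(1 − cos(π·0.4245)) = -6.8845 → s = 14.1155
velocity in seg [108.7°–161°] (simple-harmonic), θ in radians: β = 22.2° = 0.3875 rad, B = 52.3° = 0.9128 rad; ds/dθ = (πh/(2B)) sin(πβ/B) = (π·(-18)/(2·0.9128)) sin(π·0.4245) = -30.107312 mm/rad

s = 14.1155, ds/dθ = -30.1073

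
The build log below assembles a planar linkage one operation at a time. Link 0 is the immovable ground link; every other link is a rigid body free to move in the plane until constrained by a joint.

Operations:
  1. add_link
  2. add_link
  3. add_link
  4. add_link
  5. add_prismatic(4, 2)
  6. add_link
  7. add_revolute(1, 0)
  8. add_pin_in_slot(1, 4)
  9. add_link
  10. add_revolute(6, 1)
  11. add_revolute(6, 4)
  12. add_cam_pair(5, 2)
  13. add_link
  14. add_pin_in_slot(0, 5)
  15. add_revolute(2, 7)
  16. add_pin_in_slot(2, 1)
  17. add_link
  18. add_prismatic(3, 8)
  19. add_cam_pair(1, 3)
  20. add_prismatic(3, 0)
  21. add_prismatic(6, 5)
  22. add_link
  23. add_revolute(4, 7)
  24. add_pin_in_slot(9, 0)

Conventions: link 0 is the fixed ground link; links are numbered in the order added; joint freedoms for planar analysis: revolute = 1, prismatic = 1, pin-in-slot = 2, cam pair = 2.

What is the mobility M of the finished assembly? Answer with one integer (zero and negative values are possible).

L=1 J1=0 J2=0
add link → L=2 J1=0 J2=0
add link → L=3 J1=0 J2=0
add link → L=4 J1=0 J2=0
add link → L=5 J1=0 J2=0
P@4,2 dof=1 J1 → L=5 J1=1 J2=0
add link → L=6 J1=1 J2=0
R@1,0 dof=1 J1 → L=6 J1=2 J2=0
PS@1,4 dof=2 J2 → L=6 J1=2 J2=1
add link → L=7 J1=2 J2=1
R@6,1 dof=1 J1 → L=7 J1=3 J2=1
R@6,4 dof=1 J1 → L=7 J1=4 J2=1
C@5,2 dof=2 J2 → L=7 J1=4 J2=2
add link → L=8 J1=4 J2=2
PS@0,5 dof=2 J2 → L=8 J1=4 J2=3
R@2,7 dof=1 J1 → L=8 J1=5 J2=3
PS@2,1 dof=2 J2 → L=8 J1=5 J2=4
add link → L=9 J1=5 J2=4
P@3,8 dof=1 J1 → L=9 J1=6 J2=4
C@1,3 dof=2 J2 → L=9 J1=6 J2=5
P@3,0 dof=1 J1 → L=9 J1=7 J2=5
P@6,5 dof=1 J1 → L=9 J1=8 J2=5
add link → L=10 J1=8 J2=5
R@4,7 dof=1 J1 → L=10 J1=9 J2=5
PS@9,0 dof=2 J2 → L=10 J1=9 J2=6
M=3(L−1)−2J1−J2=3·9−2·9−6=3

M = 3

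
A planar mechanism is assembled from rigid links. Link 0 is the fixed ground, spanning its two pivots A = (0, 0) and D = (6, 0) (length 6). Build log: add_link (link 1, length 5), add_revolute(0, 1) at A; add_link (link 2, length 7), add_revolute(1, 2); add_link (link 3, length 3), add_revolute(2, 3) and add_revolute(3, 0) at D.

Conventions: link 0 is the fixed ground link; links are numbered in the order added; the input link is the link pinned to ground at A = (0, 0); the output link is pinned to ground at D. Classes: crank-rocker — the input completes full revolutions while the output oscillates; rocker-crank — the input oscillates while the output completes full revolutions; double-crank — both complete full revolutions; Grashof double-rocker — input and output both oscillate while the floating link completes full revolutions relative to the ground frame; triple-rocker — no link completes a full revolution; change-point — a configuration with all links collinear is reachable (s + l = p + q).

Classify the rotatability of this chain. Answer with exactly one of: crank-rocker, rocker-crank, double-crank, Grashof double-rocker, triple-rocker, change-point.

lengths: ground=6, input=5, coupler=7, output=3
sorted: s=3 (shortest), l=7 (longest), p+q=11
s + l = 10 vs p + q = 11
s + l < p + q (Grashof) with shortest = output link → rocker-crank

rocker-crank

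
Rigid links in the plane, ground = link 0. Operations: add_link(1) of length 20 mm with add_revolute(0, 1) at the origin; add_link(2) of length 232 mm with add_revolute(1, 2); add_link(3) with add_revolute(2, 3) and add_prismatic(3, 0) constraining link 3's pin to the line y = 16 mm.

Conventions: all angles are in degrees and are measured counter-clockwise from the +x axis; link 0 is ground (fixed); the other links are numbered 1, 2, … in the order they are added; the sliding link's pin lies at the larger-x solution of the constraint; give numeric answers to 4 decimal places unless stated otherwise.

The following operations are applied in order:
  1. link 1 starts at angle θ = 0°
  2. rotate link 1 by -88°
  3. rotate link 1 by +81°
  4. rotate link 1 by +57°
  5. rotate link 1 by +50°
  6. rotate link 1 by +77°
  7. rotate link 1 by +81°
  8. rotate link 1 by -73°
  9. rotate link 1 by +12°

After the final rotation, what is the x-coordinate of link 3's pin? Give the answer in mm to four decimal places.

geometry: r = 20 mm, L = 232 mm, e = 16 mm; θ starts at 0°
rotate link 1 by -88°: θ ← 0° -88° = -88°
rotate link 1 by +81°: θ ← -88° +81° = -7°
rotate link 1 by +57°: θ ← -7° +57° = 50°
rotate link 1 by +50°: θ ← 50° +50° = 100°
rotate link 1 by +77°: θ ← 100° +77° = 177°
rotate link 1 by +81°: θ ← 177° +81° = 258°
rotate link 1 by -73°: θ ← 258° -73° = 185°
rotate link 1 by +12°: θ ← 185° +12° = 197°
crank pin P = (r cos θ, r sin θ) = (-19.126095, -5.847434)
h = r sin θ − e = -5.847434 − 16 = -21.847434
x = r cos θ + √(L² − h²) = -19.126095 + 230.969023 = 211.842928

211.8429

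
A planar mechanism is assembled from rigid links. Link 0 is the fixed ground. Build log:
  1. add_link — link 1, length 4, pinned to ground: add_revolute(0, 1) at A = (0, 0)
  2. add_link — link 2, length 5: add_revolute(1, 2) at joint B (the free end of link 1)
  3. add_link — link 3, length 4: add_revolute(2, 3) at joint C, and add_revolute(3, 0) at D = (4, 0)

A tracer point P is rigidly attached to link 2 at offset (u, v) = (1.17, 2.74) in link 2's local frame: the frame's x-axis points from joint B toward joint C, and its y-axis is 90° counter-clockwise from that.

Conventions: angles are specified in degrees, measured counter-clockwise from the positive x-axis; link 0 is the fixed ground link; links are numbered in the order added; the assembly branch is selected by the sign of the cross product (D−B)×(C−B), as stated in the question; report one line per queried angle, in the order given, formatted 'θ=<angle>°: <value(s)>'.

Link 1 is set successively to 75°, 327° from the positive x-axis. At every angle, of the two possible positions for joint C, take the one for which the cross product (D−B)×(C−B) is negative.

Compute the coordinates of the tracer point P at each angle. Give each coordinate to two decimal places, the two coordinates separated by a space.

A=(0,0), D=(4.00,0)
θ=75°: B = A + 4.00·(cos75°, sin75°) = (1.0353, 3.8637)
θ=75°: |BD| = 4.8701
θ=75°: circle(B,5.00) ∩ circle(D,4.00): a=3.3591, h=3.7036
θ=75°:   candidates: C₊=(6.0184,3.4534) cross=18.037; C₋=(0.1419,-1.0558) cross=-18.037
θ=75°:   branch - wants cross < 0 → take C=(0.1419,-1.0558) (cross=-18.037)
θ=75°: ex = (C−B)/|BC| = (-0.1787,-0.9839); ey = (0.9839,-0.1787)
θ=75°: P = B + 1.17·ex + 2.74·ey = (3.5221,2.2229)
θ=327°: B = A + 4.00·(cos327°, sin327°) = (3.3547, -2.1786)
θ=327°: |BD| = 2.2721
θ=327°: circle(B,5.00) ∩ circle(D,4.00): a=3.1166, h=3.9098
θ=327°:   candidates: C₊=(0.4910,1.9201) cross=8.884; C₋=(7.9887,-0.3008) cross=-8.884
θ=327°:   branch - wants cross < 0 → take C=(7.9887,-0.3008) (cross=-8.884)
θ=327°: ex = (C−B)/|BC| = (0.9268,0.3756); ey = (-0.3756,0.9268)
θ=327°: P = B + 1.17·ex + 2.74·ey = (3.4100,0.8003)

θ=75°: 3.52 2.22
θ=327°: 3.41 0.80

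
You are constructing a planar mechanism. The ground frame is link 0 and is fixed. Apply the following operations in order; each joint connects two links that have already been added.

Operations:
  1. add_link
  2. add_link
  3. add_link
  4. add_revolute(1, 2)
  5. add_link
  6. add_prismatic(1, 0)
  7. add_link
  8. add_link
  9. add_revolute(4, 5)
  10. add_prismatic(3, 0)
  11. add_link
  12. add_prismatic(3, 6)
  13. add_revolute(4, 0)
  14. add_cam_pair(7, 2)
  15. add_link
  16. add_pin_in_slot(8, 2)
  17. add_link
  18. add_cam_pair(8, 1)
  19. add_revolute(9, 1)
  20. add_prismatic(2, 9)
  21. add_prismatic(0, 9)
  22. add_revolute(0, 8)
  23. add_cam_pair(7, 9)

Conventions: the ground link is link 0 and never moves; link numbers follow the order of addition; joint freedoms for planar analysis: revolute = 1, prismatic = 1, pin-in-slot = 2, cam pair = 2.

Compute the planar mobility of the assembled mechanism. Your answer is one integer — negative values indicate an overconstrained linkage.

(L,J1,J2)=(1,0,0); link0 fixed
link1: (2,0,0)
link2: (3,0,0)
link3: (4,0,0)
R 1-2 [J1]: (4,1,0)
link4: (5,1,0)
P 1-0 [J1]: (5,2,0)
link5: (6,2,0)
link6: (7,2,0)
R 4-5 [J1]: (7,3,0)
P 3-0 [J1]: (7,4,0)
link7: (8,4,0)
P 3-6 [J1]: (8,5,0)
R 4-0 [J1]: (8,6,0)
C 7-2 [J2]: (8,6,1)
link8: (9,6,1)
PS 8-2 [J2]: (9,6,2)
link9: (10,6,2)
C 8-1 [J2]: (10,6,3)
R 9-1 [J1]: (10,7,3)
P 2-9 [J1]: (10,8,3)
P 0-9 [J1]: (10,9,3)
R 0-8 [J1]: (10,10,3)
C 7-9 [J2]: (10,10,4)
Grübler: 3·9 − 2·10 − 4 = 3

M = 3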